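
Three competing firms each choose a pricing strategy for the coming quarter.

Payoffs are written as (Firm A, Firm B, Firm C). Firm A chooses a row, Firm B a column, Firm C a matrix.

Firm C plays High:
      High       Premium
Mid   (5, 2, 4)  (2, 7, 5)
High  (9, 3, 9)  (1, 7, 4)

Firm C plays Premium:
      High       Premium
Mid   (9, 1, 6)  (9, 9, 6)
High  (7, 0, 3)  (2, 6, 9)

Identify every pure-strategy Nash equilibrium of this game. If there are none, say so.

The unique pure-strategy Nash equilibrium is (Mid, Premium, Premium).

Firm A against (High, High): payoffs 5, 9 → best response High.
Firm A against (High, Premium): payoffs 9, 7 → best response Mid.
Firm A against (Premium, High): payoffs 2, 1 → best response Mid.
Firm A against (Premium, Premium): payoffs 9, 2 → best response Mid.
Firm B against (Mid, High): payoffs 2, 7 → best response Premium.
Firm B against (Mid, Premium): payoffs 1, 9 → best response Premium.
Firm B against (High, High): payoffs 3, 7 → best response Premium.
Firm B against (High, Premium): payoffs 0, 6 → best response Premium.
Firm C against (Mid, High): payoffs 4, 6 → best response Premium.
Firm C against (Mid, Premium): payoffs 5, 6 → best response Premium.
Firm C against (High, High): payoffs 9, 3 → best response High.
Firm C against (High, Premium): payoffs 4, 9 → best response Premium.
Mutual best responses: (Mid, Premium, Premium).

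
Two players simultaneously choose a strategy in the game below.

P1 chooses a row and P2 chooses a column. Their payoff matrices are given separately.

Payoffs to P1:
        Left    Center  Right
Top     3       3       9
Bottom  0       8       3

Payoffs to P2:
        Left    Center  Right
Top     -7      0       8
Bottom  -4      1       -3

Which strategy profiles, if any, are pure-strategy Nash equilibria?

P1 against Left: payoffs 3, 0 → best response Top.
P1 against Center: payoffs 3, 8 → best response Bottom.
P1 against Right: payoffs 9, 3 → best response Top.
P2 against Top: payoffs -7, 0, 8 → best response Right.
P2 against Bottom: payoffs -4, 1, -3 → best response Center.
Mutual best responses: (Top, Right); (Bottom, Center).

(Top, Right), (Bottom, Center)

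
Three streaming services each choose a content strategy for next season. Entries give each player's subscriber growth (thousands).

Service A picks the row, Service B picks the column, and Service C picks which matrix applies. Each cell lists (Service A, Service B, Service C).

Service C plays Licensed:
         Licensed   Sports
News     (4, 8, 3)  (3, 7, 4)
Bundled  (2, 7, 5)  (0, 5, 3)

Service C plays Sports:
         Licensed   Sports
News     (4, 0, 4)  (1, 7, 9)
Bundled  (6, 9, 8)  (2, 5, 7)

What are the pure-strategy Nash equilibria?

(News, Licensed, Licensed): Service C can switch to Sports (3 → 4). Not NE.
(News, Licensed, Sports): Service A can switch to Bundled (4 → 6). Not NE.
(News, Sports, Licensed): Service B can switch to Licensed (7 → 8). Not NE.
(News, Sports, Sports): Service A can switch to Bundled (1 → 2). Not NE.
(Bundled, Licensed, Licensed): Service A can switch to News (2 → 4). Not NE.
(Bundled, Licensed, Sports): Service A gets 6, best alternative 4; Service B gets 9, best alternative 5; Service C gets 8, best alternative 5. No profitable deviation — NE.
(Bundled, Sports, Licensed): Service A can switch to News (0 → 3). Not NE.
(Bundled, Sports, Sports): Service B can switch to Licensed (5 → 9). Not NE.

The unique pure-strategy Nash equilibrium is (Bundled, Licensed, Sports).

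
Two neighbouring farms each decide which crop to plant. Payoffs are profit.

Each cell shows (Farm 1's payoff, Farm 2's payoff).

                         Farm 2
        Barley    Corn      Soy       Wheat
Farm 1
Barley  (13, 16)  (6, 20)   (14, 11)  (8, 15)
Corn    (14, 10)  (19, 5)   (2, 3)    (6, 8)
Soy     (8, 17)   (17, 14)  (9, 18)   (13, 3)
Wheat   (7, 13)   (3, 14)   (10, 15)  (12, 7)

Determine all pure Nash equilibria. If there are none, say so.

Check each profile: it is a Nash equilibrium iff no player can strictly gain by switching unilaterally.
(Barley, Barley): Farm 1 can switch to Corn (13 → 14). Not NE.
(Barley, Corn): Farm 1 can switch to Corn (6 → 19). Not NE.
(Barley, Soy): Farm 2 can switch to Barley (11 → 16). Not NE.
(Barley, Wheat): Farm 1 can switch to Soy (8 → 13). Not NE.
(Corn, Barley): Farm 1 gets 14, best alternative 13; Farm 2 gets 10, best alternative 8. No profitable deviation — NE.
(Corn, Corn): Farm 2 can switch to Barley (5 → 10). Not NE.
(Corn, Soy): Farm 1 can switch to Barley (2 → 14). Not NE.
(The remaining 9 profiles each have a profitable deviation by the same check.)

The unique pure-strategy Nash equilibrium is (Corn, Barley).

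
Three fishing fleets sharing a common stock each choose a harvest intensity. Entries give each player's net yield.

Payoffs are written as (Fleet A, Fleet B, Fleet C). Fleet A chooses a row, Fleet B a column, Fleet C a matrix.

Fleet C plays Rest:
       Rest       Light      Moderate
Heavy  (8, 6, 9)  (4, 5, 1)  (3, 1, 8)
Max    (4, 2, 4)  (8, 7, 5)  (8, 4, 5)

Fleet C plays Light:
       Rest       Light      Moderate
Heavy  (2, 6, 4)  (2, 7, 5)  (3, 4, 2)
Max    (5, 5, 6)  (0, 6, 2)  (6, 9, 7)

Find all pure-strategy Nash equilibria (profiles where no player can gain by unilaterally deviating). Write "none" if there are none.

(Heavy, Rest, Rest): Fleet A gets 8, best alternative 4; Fleet B gets 6, best alternative 5; Fleet C gets 9, best alternative 4. No profitable deviation — NE.
(Heavy, Rest, Light): Fleet A can switch to Max (2 → 5). Not NE.
(Heavy, Light, Rest): Fleet A can switch to Max (4 → 8). Not NE.
(Heavy, Light, Light): Fleet A gets 2, best alternative 0; Fleet B gets 7, best alternative 6; Fleet C gets 5, best alternative 1. No profitable deviation — NE.
(Heavy, Moderate, Rest): Fleet A can switch to Max (3 → 8). Not NE.
(Heavy, Moderate, Light): Fleet A can switch to Max (3 → 6). Not NE.
(Max, Rest, Rest): Fleet A can switch to Heavy (4 → 8). Not NE.
(Max, Rest, Light): Fleet B can switch to Light (5 → 6). Not NE.
(Max, Light, Rest): Fleet A gets 8, best alternative 4; Fleet B gets 7, best alternative 4; Fleet C gets 5, best alternative 2. No profitable deviation — NE.
(Max, Light, Light): Fleet A can switch to Heavy (0 → 2). Not NE.
(Max, Moderate, Rest): Fleet B can switch to Light (4 → 7). Not NE.
(Max, Moderate, Light): Fleet A gets 6, best alternative 3; Fleet B gets 9, best alternative 6; Fleet C gets 7, best alternative 5. No profitable deviation — NE.

The pure Nash equilibria are (Heavy, Rest, Rest); (Heavy, Light, Light); (Max, Light, Rest); (Max, Moderate, Light).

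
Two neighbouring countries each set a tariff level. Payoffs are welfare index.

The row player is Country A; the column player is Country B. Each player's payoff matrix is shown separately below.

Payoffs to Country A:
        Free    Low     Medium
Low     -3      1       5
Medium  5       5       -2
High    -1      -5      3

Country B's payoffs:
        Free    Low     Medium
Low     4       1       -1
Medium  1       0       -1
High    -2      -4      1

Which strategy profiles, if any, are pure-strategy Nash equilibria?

(Low, Free): Country A can switch to Medium (-3 → 5). Not NE.
(Low, Low): Country A can switch to Medium (1 → 5). Not NE.
(Low, Medium): Country B can switch to Free (-1 → 4). Not NE.
(Medium, Free): Country A gets 5, best alternative -1; Country B gets 1, best alternative 0. No profitable deviation — NE.
(Medium, Low): Country B can switch to Free (0 → 1). Not NE.
(Medium, Medium): Country A can switch to Low (-2 → 5). Not NE.
(High, Free): Country A can switch to Medium (-1 → 5). Not NE.
(High, Low): Country A can switch to Low (-5 → 1). Not NE.
(High, Medium): Country A can switch to Low (3 → 5). Not NE.

Pure NE: (Medium, Free)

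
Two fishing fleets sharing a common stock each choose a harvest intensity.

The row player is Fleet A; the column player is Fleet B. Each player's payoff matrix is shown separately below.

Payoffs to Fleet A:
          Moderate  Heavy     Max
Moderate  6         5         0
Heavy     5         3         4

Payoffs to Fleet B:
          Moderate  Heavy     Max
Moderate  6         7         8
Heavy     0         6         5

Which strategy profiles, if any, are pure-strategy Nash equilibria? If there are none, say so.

Fleet A against Moderate: payoffs 6, 5 → best response Moderate.
Fleet A against Heavy: payoffs 5, 3 → best response Moderate.
Fleet A against Max: payoffs 0, 4 → best response Heavy.
Fleet B against Moderate: payoffs 6, 7, 8 → best response Max.
Fleet B against Heavy: payoffs 0, 6, 5 → best response Heavy.
No profile is a mutual best response for all players.

none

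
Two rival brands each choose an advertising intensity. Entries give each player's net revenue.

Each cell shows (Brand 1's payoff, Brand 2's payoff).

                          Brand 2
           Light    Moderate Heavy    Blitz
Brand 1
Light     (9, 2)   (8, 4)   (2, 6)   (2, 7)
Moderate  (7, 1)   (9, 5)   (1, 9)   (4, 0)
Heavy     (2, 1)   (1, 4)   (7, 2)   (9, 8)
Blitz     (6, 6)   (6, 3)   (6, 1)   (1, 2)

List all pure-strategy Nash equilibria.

Pure NE: (Heavy, Blitz)

(Light, Light): Brand 2 can switch to Moderate (2 → 4). Not NE.
(Light, Moderate): Brand 1 can switch to Moderate (8 → 9). Not NE.
(Light, Heavy): Brand 1 can switch to Heavy (2 → 7). Not NE.
(Light, Blitz): Brand 1 can switch to Moderate (2 → 4). Not NE.
(Moderate, Light): Brand 1 can switch to Light (7 → 9). Not NE.
(Moderate, Moderate): Brand 2 can switch to Heavy (5 → 9). Not NE.
(Moderate, Heavy): Brand 1 can switch to Light (1 → 2). Not NE.
(Moderate, Blitz): Brand 1 can switch to Heavy (4 → 9). Not NE.
(Heavy, Light): Brand 1 can switch to Light (2 → 9). Not NE.
(Heavy, Moderate): Brand 1 can switch to Light (1 → 8). Not NE.
(Heavy, Blitz): Brand 1 gets 9, best alternative 4; Brand 2 gets 8, best alternative 4. No profitable deviation — NE.
(The remaining 5 profiles each have a profitable deviation by the same check.)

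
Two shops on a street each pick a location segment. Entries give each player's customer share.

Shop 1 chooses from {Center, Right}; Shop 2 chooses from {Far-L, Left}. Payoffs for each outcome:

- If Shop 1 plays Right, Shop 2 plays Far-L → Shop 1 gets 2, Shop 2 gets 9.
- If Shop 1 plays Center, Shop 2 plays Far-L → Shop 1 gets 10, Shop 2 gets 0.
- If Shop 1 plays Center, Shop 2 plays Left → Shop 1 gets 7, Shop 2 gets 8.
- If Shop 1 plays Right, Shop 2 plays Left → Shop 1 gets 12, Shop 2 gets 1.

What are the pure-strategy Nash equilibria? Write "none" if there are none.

This game has no pure Nash equilibrium.

For each player, find the best response to each opponent profile; mutual best responses are the pure NE.
Shop 1 against Far-L: payoffs 10, 2 → best response Center.
Shop 1 against Left: payoffs 7, 12 → best response Right.
Shop 2 against Center: payoffs 0, 8 → best response Left.
Shop 2 against Right: payoffs 9, 1 → best response Far-L.
No profile is a mutual best response for all players.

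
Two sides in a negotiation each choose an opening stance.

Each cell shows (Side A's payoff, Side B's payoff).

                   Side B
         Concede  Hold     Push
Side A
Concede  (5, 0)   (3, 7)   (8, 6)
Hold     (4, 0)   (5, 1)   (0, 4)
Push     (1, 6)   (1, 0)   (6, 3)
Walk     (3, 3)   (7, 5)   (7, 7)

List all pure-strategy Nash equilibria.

Side A against Concede: payoffs 5, 4, 1, 3 → best response Concede.
Side A against Hold: payoffs 3, 5, 1, 7 → best response Walk.
Side A against Push: payoffs 8, 0, 6, 7 → best response Concede.
Side B against Concede: payoffs 0, 7, 6 → best response Hold.
Side B against Hold: payoffs 0, 1, 4 → best response Push.
Side B against Push: payoffs 6, 0, 3 → best response Concede.
Side B against Walk: payoffs 3, 5, 7 → best response Push.
No profile is a mutual best response for all players.

No pure-strategy Nash equilibrium.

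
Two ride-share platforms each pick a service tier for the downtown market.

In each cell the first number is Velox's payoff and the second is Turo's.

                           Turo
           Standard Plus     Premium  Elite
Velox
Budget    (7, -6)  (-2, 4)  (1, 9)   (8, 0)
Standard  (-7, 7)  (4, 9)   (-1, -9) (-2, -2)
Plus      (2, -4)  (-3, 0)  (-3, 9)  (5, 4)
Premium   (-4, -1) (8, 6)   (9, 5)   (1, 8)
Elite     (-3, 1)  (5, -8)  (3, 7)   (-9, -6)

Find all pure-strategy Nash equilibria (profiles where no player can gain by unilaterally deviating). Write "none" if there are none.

none

Velox against Standard: payoffs 7, -7, 2, -4, -3 → best response Budget.
Velox against Plus: payoffs -2, 4, -3, 8, 5 → best response Premium.
Velox against Premium: payoffs 1, -1, -3, 9, 3 → best response Premium.
Velox against Elite: payoffs 8, -2, 5, 1, -9 → best response Budget.
Turo against Budget: payoffs -6, 4, 9, 0 → best response Premium.
Turo against Standard: payoffs 7, 9, -9, -2 → best response Plus.
Turo against Plus: payoffs -4, 0, 9, 4 → best response Premium.
Turo against Premium: payoffs -1, 6, 5, 8 → best response Elite.
Turo against Elite: payoffs 1, -8, 7, -6 → best response Premium.
No profile is a mutual best response for all players.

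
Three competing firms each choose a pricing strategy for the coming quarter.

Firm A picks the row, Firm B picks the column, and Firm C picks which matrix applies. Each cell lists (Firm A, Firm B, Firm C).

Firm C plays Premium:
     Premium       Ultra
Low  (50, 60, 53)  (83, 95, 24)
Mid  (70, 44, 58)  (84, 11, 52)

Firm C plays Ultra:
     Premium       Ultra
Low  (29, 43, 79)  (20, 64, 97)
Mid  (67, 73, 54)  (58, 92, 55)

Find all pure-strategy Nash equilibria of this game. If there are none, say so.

Pure-strategy Nash equilibria: (Mid, Premium, Premium); (Mid, Ultra, Ultra)

Firm A against (Premium, Premium): payoffs 50, 70 → best response Mid.
Firm A against (Premium, Ultra): payoffs 29, 67 → best response Mid.
Firm A against (Ultra, Premium): payoffs 83, 84 → best response Mid.
Firm A against (Ultra, Ultra): payoffs 20, 58 → best response Mid.
Firm B against (Low, Premium): payoffs 60, 95 → best response Ultra.
Firm B against (Low, Ultra): payoffs 43, 64 → best response Ultra.
Firm B against (Mid, Premium): payoffs 44, 11 → best response Premium.
Firm B against (Mid, Ultra): payoffs 73, 92 → best response Ultra.
Firm C against (Low, Premium): payoffs 53, 79 → best response Ultra.
Firm C against (Low, Ultra): payoffs 24, 97 → best response Ultra.
Firm C against (Mid, Premium): payoffs 58, 54 → best response Premium.
Firm C against (Mid, Ultra): payoffs 52, 55 → best response Ultra.
Mutual best responses: (Mid, Premium, Premium); (Mid, Ultra, Ultra).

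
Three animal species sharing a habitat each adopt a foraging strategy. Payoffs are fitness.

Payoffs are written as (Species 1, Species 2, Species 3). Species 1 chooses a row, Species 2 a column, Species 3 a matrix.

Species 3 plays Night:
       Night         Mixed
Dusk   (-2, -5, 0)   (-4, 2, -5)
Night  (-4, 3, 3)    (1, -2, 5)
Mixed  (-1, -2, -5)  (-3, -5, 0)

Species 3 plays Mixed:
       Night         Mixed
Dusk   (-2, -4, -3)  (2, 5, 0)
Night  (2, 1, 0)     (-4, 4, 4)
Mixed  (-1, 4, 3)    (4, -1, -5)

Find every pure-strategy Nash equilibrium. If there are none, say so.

No pure-strategy Nash equilibrium.

Species 1 against (Night, Night): payoffs -2, -4, -1 → best response Mixed.
Species 1 against (Night, Mixed): payoffs -2, 2, -1 → best response Night.
Species 1 against (Mixed, Night): payoffs -4, 1, -3 → best response Night.
Species 1 against (Mixed, Mixed): payoffs 2, -4, 4 → best response Mixed.
Species 2 against (Dusk, Night): payoffs -5, 2 → best response Mixed.
Species 2 against (Dusk, Mixed): payoffs -4, 5 → best response Mixed.
Species 2 against (Night, Night): payoffs 3, -2 → best response Night.
Species 2 against (Night, Mixed): payoffs 1, 4 → best response Mixed.
Species 2 against (Mixed, Night): payoffs -2, -5 → best response Night.
Species 2 against (Mixed, Mixed): payoffs 4, -1 → best response Night.
Species 3 against (Dusk, Night): payoffs 0, -3 → best response Night.
Species 3 against (Dusk, Mixed): payoffs -5, 0 → best response Mixed.
Species 3 against (Night, Night): payoffs 3, 0 → best response Night.
Species 3 against (Night, Mixed): payoffs 5, 4 → best response Night.
Species 3 against (Mixed, Night): payoffs -5, 3 → best response Mixed.
Species 3 against (Mixed, Mixed): payoffs 0, -5 → best response Night.
No profile is a mutual best response for all players.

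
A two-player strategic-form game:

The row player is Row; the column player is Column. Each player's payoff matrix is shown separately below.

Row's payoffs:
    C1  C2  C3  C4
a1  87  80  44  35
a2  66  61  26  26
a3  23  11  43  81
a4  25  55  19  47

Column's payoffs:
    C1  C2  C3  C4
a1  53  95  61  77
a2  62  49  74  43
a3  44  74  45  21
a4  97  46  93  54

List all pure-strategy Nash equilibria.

Pure NE: (a1, C2)

Row against C1: payoffs 87, 66, 23, 25 → best response a1.
Row against C2: payoffs 80, 61, 11, 55 → best response a1.
Row against C3: payoffs 44, 26, 43, 19 → best response a1.
Row against C4: payoffs 35, 26, 81, 47 → best response a3.
Column against a1: payoffs 53, 95, 61, 77 → best response C2.
Column against a2: payoffs 62, 49, 74, 43 → best response C3.
Column against a3: payoffs 44, 74, 45, 21 → best response C2.
Column against a4: payoffs 97, 46, 93, 54 → best response C1.
Mutual best responses: (a1, C2).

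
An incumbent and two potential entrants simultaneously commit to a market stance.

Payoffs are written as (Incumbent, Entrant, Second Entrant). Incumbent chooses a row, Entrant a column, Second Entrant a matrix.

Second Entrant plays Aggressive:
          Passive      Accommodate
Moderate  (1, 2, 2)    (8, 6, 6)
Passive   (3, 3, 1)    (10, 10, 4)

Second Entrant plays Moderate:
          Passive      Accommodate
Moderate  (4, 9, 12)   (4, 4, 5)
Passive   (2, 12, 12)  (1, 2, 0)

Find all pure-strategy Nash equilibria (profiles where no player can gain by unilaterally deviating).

The pure Nash equilibria are (Moderate, Passive, Moderate) and (Passive, Accommodate, Aggressive).

Incumbent against (Passive, Aggressive): payoffs 1, 3 → best response Passive.
Incumbent against (Passive, Moderate): payoffs 4, 2 → best response Moderate.
Incumbent against (Accommodate, Aggressive): payoffs 8, 10 → best response Passive.
Incumbent against (Accommodate, Moderate): payoffs 4, 1 → best response Moderate.
Entrant against (Moderate, Aggressive): payoffs 2, 6 → best response Accommodate.
Entrant against (Moderate, Moderate): payoffs 9, 4 → best response Passive.
Entrant against (Passive, Aggressive): payoffs 3, 10 → best response Accommodate.
Entrant against (Passive, Moderate): payoffs 12, 2 → best response Passive.
Second Entrant against (Moderate, Passive): payoffs 2, 12 → best response Moderate.
Second Entrant against (Moderate, Accommodate): payoffs 6, 5 → best response Aggressive.
Second Entrant against (Passive, Passive): payoffs 1, 12 → best response Moderate.
Second Entrant against (Passive, Accommodate): payoffs 4, 0 → best response Aggressive.
Mutual best responses: (Moderate, Passive, Moderate); (Passive, Accommodate, Aggressive).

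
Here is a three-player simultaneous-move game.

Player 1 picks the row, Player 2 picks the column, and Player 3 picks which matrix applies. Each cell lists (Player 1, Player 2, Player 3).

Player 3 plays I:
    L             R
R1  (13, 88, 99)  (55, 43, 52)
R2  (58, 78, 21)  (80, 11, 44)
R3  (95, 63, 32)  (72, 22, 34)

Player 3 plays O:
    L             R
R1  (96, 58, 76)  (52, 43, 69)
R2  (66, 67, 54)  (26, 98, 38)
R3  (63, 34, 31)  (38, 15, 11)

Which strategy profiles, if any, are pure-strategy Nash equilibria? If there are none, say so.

The unique pure-strategy Nash equilibrium is (R3, L, I).

Player 1 against (L, I): payoffs 13, 58, 95 → best response R3.
Player 1 against (L, O): payoffs 96, 66, 63 → best response R1.
Player 1 against (R, I): payoffs 55, 80, 72 → best response R2.
Player 1 against (R, O): payoffs 52, 26, 38 → best response R1.
Player 2 against (R1, I): payoffs 88, 43 → best response L.
Player 2 against (R1, O): payoffs 58, 43 → best response L.
Player 2 against (R2, I): payoffs 78, 11 → best response L.
Player 2 against (R2, O): payoffs 67, 98 → best response R.
Player 2 against (R3, I): payoffs 63, 22 → best response L.
Player 2 against (R3, O): payoffs 34, 15 → best response L.
Player 3 against (R1, L): payoffs 99, 76 → best response I.
Player 3 against (R1, R): payoffs 52, 69 → best response O.
Player 3 against (R2, L): payoffs 21, 54 → best response O.
Player 3 against (R2, R): payoffs 44, 38 → best response I.
Player 3 against (R3, L): payoffs 32, 31 → best response I.
Player 3 against (R3, R): payoffs 34, 11 → best response I.
Mutual best responses: (R3, L, I).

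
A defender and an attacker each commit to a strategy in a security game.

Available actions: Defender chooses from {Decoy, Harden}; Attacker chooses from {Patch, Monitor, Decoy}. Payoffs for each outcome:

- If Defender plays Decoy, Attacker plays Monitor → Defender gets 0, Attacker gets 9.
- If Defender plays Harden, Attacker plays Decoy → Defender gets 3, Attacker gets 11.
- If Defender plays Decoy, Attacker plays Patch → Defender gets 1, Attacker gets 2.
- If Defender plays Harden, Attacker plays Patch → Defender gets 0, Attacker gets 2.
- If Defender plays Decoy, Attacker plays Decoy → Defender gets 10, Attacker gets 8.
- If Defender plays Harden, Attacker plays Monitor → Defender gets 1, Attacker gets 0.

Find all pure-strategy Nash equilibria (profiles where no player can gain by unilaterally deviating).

There is no pure-strategy Nash equilibrium.

Check each profile: it is a Nash equilibrium iff no player can strictly gain by switching unilaterally.
(Decoy, Patch): Attacker can switch to Monitor (2 → 9). Not NE.
(Decoy, Monitor): Defender can switch to Harden (0 → 1). Not NE.
(Decoy, Decoy): Attacker can switch to Monitor (8 → 9). Not NE.
(Harden, Patch): Defender can switch to Decoy (0 → 1). Not NE.
(Harden, Monitor): Attacker can switch to Patch (0 → 2). Not NE.
(Harden, Decoy): Defender can switch to Decoy (3 → 10). Not NE.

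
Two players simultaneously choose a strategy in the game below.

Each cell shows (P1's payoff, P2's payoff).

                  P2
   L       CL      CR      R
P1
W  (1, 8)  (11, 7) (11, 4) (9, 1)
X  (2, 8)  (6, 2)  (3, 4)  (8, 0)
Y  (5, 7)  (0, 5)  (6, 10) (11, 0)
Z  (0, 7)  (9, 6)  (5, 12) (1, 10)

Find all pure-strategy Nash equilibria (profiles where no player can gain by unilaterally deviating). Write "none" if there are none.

(W, L): P1 can switch to X (1 → 2). Not NE.
(W, CL): P2 can switch to L (7 → 8). Not NE.
(W, CR): P2 can switch to L (4 → 8). Not NE.
(W, R): P1 can switch to Y (9 → 11). Not NE.
(X, L): P1 can switch to Y (2 → 5). Not NE.
(X, CL): P1 can switch to W (6 → 11). Not NE.
(The remaining 10 profiles each have a profitable deviation by the same check.)

No pure-strategy Nash equilibrium.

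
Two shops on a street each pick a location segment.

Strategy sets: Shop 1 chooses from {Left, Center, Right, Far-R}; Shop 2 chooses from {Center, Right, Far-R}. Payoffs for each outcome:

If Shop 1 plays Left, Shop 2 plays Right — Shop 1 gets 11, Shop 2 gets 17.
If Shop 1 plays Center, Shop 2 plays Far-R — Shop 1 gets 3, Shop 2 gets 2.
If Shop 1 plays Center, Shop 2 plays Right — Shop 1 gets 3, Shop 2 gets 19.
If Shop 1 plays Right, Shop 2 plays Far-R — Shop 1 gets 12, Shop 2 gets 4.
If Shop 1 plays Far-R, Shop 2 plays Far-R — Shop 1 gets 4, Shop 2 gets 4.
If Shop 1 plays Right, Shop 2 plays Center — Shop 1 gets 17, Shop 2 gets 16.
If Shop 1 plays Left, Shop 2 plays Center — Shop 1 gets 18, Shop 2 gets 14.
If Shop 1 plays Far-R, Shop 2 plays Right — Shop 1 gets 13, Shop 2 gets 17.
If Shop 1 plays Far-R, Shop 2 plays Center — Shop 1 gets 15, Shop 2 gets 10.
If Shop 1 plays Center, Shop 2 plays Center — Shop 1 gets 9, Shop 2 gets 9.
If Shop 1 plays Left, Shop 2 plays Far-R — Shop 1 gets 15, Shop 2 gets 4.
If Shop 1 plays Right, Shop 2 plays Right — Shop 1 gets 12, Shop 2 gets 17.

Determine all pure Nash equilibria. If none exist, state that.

The unique pure-strategy Nash equilibrium is (Far-R, Right).

Shop 1 against Center: payoffs 18, 9, 17, 15 → best response Left.
Shop 1 against Right: payoffs 11, 3, 12, 13 → best response Far-R.
Shop 1 against Far-R: payoffs 15, 3, 12, 4 → best response Left.
Shop 2 against Left: payoffs 14, 17, 4 → best response Right.
Shop 2 against Center: payoffs 9, 19, 2 → best response Right.
Shop 2 against Right: payoffs 16, 17, 4 → best response Right.
Shop 2 against Far-R: payoffs 10, 17, 4 → best response Right.
Mutual best responses: (Far-R, Right).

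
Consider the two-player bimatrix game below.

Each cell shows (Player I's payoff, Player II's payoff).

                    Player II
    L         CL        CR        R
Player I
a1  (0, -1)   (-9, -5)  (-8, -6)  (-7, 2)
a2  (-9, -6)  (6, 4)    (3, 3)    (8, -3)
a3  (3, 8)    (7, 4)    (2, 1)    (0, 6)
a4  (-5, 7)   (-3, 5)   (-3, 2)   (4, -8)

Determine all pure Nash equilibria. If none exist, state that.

Pure NE: (a3, L)

Player I against L: payoffs 0, -9, 3, -5 → best response a3.
Player I against CL: payoffs -9, 6, 7, -3 → best response a3.
Player I against CR: payoffs -8, 3, 2, -3 → best response a2.
Player I against R: payoffs -7, 8, 0, 4 → best response a2.
Player II against a1: payoffs -1, -5, -6, 2 → best response R.
Player II against a2: payoffs -6, 4, 3, -3 → best response CL.
Player II against a3: payoffs 8, 4, 1, 6 → best response L.
Player II against a4: payoffs 7, 5, 2, -8 → best response L.
Mutual best responses: (a3, L).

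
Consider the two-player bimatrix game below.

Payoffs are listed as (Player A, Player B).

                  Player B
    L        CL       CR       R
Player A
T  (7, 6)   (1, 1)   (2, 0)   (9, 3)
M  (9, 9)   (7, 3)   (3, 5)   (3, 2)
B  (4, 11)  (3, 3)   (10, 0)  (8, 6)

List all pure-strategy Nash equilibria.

(M, L)

(T, L): Player A can switch to M (7 → 9). Not NE.
(T, CL): Player A can switch to M (1 → 7). Not NE.
(T, CR): Player A can switch to M (2 → 3). Not NE.
(T, R): Player B can switch to L (3 → 6). Not NE.
(M, L): Player A gets 9, best alternative 7; Player B gets 9, best alternative 5. No profitable deviation — NE.
(M, CL): Player B can switch to L (3 → 9). Not NE.
(M, CR): Player A can switch to B (3 → 10). Not NE.
(M, R): Player A can switch to T (3 → 9). Not NE.
(B, L): Player A can switch to T (4 → 7). Not NE.
(B, CL): Player A can switch to M (3 → 7). Not NE.
(B, CR): Player B can switch to L (0 → 11). Not NE.
(B, R): Player A can switch to T (8 → 9). Not NE.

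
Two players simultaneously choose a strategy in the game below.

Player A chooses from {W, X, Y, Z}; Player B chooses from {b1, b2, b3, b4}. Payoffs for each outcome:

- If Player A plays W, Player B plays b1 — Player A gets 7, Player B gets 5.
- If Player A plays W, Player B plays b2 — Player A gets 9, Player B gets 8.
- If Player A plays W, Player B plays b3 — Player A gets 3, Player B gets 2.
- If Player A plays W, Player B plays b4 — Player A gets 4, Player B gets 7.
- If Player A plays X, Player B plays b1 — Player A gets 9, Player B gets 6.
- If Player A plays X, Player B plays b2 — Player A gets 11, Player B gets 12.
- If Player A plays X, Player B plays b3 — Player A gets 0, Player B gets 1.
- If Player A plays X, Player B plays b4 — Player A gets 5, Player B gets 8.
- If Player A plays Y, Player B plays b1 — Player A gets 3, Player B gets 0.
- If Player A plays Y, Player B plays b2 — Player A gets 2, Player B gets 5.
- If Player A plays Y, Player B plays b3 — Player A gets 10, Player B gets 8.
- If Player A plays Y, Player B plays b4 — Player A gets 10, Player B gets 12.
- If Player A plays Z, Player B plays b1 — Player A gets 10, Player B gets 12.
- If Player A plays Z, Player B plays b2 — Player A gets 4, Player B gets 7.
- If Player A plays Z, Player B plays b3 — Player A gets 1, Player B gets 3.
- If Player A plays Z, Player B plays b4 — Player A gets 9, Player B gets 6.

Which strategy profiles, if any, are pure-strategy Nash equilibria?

Pure-strategy Nash equilibria: (X, b2) and (Y, b4) and (Z, b1)

Check each profile: it is a Nash equilibrium iff no player can strictly gain by switching unilaterally.
(W, b1): Player A can switch to X (7 → 9). Not NE.
(W, b2): Player A can switch to X (9 → 11). Not NE.
(W, b3): Player A can switch to Y (3 → 10). Not NE.
(W, b4): Player A can switch to X (4 → 5). Not NE.
(X, b1): Player A can switch to Z (9 → 10). Not NE.
(X, b2): Player A gets 11, best alternative 9; Player B gets 12, best alternative 8. No profitable deviation — NE.
(X, b3): Player A can switch to W (0 → 3). Not NE.
(X, b4): Player A can switch to Y (5 → 10). Not NE.
(Y, b1): Player A can switch to W (3 → 7). Not NE.
(Y, b2): Player A can switch to W (2 → 9). Not NE.
(Y, b3): Player B can switch to b4 (8 → 12). Not NE.
(Y, b4): Player A gets 10, best alternative 9; Player B gets 12, best alternative 8. No profitable deviation — NE.
(Z, b1): Player A gets 10, best alternative 9; Player B gets 12, best alternative 7. No profitable deviation — NE.
(The remaining 3 profiles each have a profitable deviation by the same check.)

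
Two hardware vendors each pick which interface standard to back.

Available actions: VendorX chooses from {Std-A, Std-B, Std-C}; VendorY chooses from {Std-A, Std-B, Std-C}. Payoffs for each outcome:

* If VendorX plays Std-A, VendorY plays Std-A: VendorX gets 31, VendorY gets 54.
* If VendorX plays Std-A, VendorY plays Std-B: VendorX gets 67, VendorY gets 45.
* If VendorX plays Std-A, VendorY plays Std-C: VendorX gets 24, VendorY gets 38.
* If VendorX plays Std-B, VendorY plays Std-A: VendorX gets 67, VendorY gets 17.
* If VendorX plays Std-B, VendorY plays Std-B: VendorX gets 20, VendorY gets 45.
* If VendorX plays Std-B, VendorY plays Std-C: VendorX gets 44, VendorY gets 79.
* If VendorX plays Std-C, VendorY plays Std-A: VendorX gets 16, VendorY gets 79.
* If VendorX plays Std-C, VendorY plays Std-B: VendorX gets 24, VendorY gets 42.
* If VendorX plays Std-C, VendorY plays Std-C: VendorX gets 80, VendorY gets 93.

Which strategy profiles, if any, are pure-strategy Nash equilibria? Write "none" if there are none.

(Std-C, Std-C)

Mark each player's best response to every combination of opponents' strategies; a profile where every player is best-responding is a pure Nash equilibrium.
VendorX against Std-A: payoffs 31, 67, 16 → best response Std-B.
VendorX against Std-B: payoffs 67, 20, 24 → best response Std-A.
VendorX against Std-C: payoffs 24, 44, 80 → best response Std-C.
VendorY against Std-A: payoffs 54, 45, 38 → best response Std-A.
VendorY against Std-B: payoffs 17, 45, 79 → best response Std-C.
VendorY against Std-C: payoffs 79, 42, 93 → best response Std-C.
Mutual best responses: (Std-C, Std-C).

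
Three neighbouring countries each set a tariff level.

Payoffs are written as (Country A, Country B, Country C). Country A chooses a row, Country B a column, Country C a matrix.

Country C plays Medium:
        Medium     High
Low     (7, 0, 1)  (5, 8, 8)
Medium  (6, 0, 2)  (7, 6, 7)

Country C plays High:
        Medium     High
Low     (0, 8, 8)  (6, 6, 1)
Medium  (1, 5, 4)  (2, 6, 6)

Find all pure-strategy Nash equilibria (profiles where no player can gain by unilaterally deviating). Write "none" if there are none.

(Medium, High, Medium)

(Low, Medium, Medium): Country B can switch to High (0 → 8). Not NE.
(Low, Medium, High): Country A can switch to Medium (0 → 1). Not NE.
(Low, High, Medium): Country A can switch to Medium (5 → 7). Not NE.
(Low, High, High): Country B can switch to Medium (6 → 8). Not NE.
(Medium, Medium, Medium): Country A can switch to Low (6 → 7). Not NE.
(Medium, Medium, High): Country B can switch to High (5 → 6). Not NE.
(Medium, High, Medium): Country A gets 7, best alternative 5; Country B gets 6, best alternative 0; Country C gets 7, best alternative 6. No profitable deviation — NE.
(Medium, High, High): Country A can switch to Low (2 → 6). Not NE.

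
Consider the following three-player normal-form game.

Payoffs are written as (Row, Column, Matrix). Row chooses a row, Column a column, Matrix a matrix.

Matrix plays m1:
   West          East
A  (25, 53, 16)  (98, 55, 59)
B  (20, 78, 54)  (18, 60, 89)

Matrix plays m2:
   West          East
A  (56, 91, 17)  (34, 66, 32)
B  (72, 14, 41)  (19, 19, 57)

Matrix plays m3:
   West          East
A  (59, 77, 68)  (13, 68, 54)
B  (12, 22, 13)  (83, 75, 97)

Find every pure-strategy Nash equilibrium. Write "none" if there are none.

Row against (West, m1): payoffs 25, 20 → best response A.
Row against (West, m2): payoffs 56, 72 → best response B.
Row against (West, m3): payoffs 59, 12 → best response A.
Row against (East, m1): payoffs 98, 18 → best response A.
Row against (East, m2): payoffs 34, 19 → best response A.
Row against (East, m3): payoffs 13, 83 → best response B.
Column against (A, m1): payoffs 53, 55 → best response East.
Column against (A, m2): payoffs 91, 66 → best response West.
Column against (A, m3): payoffs 77, 68 → best response West.
Column against (B, m1): payoffs 78, 60 → best response West.
Column against (B, m2): payoffs 14, 19 → best response East.
Column against (B, m3): payoffs 22, 75 → best response East.
Matrix against (A, West): payoffs 16, 17, 68 → best response m3.
Matrix against (A, East): payoffs 59, 32, 54 → best response m1.
Matrix against (B, West): payoffs 54, 41, 13 → best response m1.
Matrix against (B, East): payoffs 89, 57, 97 → best response m3.
Mutual best responses: (A, West, m3); (A, East, m1); (B, East, m3).

Pure-strategy Nash equilibria: (A, West, m3), (A, East, m1), (B, East, m3)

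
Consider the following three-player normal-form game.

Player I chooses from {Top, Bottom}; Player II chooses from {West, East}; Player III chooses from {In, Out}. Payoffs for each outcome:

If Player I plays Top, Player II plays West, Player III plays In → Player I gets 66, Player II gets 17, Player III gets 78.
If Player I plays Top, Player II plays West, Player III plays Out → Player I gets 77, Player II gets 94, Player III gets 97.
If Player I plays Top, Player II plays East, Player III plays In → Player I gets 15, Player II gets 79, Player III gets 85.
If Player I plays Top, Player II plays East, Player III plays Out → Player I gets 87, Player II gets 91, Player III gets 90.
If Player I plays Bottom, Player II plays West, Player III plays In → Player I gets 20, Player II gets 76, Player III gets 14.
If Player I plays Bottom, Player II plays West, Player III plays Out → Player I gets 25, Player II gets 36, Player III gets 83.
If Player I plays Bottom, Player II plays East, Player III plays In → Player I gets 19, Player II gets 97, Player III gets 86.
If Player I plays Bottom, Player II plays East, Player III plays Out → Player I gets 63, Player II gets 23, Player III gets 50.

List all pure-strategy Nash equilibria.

Player I against (West, In): payoffs 66, 20 → best response Top.
Player I against (West, Out): payoffs 77, 25 → best response Top.
Player I against (East, In): payoffs 15, 19 → best response Bottom.
Player I against (East, Out): payoffs 87, 63 → best response Top.
Player II against (Top, In): payoffs 17, 79 → best response East.
Player II against (Top, Out): payoffs 94, 91 → best response West.
Player II against (Bottom, In): payoffs 76, 97 → best response East.
Player II against (Bottom, Out): payoffs 36, 23 → best response West.
Player III against (Top, West): payoffs 78, 97 → best response Out.
Player III against (Top, East): payoffs 85, 90 → best response Out.
Player III against (Bottom, West): payoffs 14, 83 → best response Out.
Player III against (Bottom, East): payoffs 86, 50 → best response In.
Mutual best responses: (Top, West, Out); (Bottom, East, In).

The pure Nash equilibria are (Top, West, Out), (Bottom, East, In).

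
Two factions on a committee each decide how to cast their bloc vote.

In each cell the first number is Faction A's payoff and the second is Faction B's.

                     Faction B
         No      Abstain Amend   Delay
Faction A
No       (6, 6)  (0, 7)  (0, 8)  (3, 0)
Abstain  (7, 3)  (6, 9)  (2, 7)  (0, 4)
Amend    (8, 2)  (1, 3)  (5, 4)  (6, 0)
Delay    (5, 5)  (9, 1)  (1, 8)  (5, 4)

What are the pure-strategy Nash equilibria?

Pure NE: (Amend, Amend)

(No, No): Faction A can switch to Abstain (6 → 7). Not NE.
(No, Abstain): Faction A can switch to Abstain (0 → 6). Not NE.
(No, Amend): Faction A can switch to Abstain (0 → 2). Not NE.
(No, Delay): Faction A can switch to Amend (3 → 6). Not NE.
(Abstain, No): Faction A can switch to Amend (7 → 8). Not NE.
(Abstain, Abstain): Faction A can switch to Delay (6 → 9). Not NE.
(Abstain, Amend): Faction A can switch to Amend (2 → 5). Not NE.
(Abstain, Delay): Faction A can switch to No (0 → 3). Not NE.
(Amend, No): Faction B can switch to Abstain (2 → 3). Not NE.
(Amend, Abstain): Faction A can switch to Abstain (1 → 6). Not NE.
(Amend, Amend): Faction A gets 5, best alternative 2; Faction B gets 4, best alternative 3. No profitable deviation — NE.
(The remaining 5 profiles each have a profitable deviation by the same check.)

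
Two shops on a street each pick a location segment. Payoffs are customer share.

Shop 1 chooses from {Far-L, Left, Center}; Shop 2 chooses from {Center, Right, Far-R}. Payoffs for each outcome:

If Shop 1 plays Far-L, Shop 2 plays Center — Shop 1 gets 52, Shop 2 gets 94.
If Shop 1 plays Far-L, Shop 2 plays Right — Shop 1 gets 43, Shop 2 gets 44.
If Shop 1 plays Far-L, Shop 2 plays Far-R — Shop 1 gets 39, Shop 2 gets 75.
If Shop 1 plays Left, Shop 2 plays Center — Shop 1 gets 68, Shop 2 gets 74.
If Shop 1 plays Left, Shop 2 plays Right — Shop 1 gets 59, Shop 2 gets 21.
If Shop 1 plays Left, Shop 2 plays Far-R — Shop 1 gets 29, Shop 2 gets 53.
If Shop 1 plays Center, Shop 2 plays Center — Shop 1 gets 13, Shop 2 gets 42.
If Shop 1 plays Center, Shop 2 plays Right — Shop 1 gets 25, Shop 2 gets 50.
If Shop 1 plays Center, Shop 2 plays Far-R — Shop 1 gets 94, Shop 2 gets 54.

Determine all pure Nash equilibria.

Pure-strategy Nash equilibria: (Left, Center) and (Center, Far-R)

Shop 1 against Center: payoffs 52, 68, 13 → best response Left.
Shop 1 against Right: payoffs 43, 59, 25 → best response Left.
Shop 1 against Far-R: payoffs 39, 29, 94 → best response Center.
Shop 2 against Far-L: payoffs 94, 44, 75 → best response Center.
Shop 2 against Left: payoffs 74, 21, 53 → best response Center.
Shop 2 against Center: payoffs 42, 50, 54 → best response Far-R.
Mutual best responses: (Left, Center); (Center, Far-R).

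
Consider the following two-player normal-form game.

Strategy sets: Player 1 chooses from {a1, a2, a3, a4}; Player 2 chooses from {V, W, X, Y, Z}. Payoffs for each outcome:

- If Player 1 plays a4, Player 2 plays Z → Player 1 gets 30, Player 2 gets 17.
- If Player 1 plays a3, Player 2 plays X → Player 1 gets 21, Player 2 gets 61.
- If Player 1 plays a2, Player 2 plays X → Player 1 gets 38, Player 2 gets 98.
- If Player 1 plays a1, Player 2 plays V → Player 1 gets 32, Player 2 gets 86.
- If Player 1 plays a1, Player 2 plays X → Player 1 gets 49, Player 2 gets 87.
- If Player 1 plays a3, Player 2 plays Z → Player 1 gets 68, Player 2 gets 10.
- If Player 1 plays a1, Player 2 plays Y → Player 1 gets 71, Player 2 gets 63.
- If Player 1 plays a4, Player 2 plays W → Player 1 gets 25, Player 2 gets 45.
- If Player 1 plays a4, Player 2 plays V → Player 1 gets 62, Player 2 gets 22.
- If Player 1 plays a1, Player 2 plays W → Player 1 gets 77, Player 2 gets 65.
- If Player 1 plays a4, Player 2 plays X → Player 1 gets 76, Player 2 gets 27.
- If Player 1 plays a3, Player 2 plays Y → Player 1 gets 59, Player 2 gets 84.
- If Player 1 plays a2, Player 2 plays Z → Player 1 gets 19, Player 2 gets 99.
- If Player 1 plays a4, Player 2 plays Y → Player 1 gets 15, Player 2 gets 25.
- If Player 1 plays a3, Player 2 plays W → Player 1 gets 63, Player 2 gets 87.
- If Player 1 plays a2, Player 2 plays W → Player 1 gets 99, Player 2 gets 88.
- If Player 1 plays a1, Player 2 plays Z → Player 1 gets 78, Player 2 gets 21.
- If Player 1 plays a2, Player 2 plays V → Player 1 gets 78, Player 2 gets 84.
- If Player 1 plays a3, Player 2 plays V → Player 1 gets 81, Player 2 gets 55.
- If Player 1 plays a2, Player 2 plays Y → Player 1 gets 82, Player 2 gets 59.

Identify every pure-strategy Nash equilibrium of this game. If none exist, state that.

There is no pure-strategy Nash equilibrium.

Player 1 against V: payoffs 32, 78, 81, 62 → best response a3.
Player 1 against W: payoffs 77, 99, 63, 25 → best response a2.
Player 1 against X: payoffs 49, 38, 21, 76 → best response a4.
Player 1 against Y: payoffs 71, 82, 59, 15 → best response a2.
Player 1 against Z: payoffs 78, 19, 68, 30 → best response a1.
Player 2 against a1: payoffs 86, 65, 87, 63, 21 → best response X.
Player 2 against a2: payoffs 84, 88, 98, 59, 99 → best response Z.
Player 2 against a3: payoffs 55, 87, 61, 84, 10 → best response W.
Player 2 against a4: payoffs 22, 45, 27, 25, 17 → best response W.
No profile is a mutual best response for all players.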